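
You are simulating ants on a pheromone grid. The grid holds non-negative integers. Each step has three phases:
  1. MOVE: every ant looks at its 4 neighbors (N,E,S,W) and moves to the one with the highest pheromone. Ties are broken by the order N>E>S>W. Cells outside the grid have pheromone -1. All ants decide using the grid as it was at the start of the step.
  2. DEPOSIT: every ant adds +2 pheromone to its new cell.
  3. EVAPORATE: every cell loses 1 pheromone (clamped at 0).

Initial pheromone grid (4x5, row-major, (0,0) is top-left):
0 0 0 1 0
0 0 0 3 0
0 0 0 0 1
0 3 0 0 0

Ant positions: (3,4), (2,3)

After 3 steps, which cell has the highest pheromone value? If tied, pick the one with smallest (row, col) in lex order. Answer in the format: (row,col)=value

Answer: (1,3)=6

Derivation:
Step 1: ant0:(3,4)->N->(2,4) | ant1:(2,3)->N->(1,3)
  grid max=4 at (1,3)
Step 2: ant0:(2,4)->N->(1,4) | ant1:(1,3)->N->(0,3)
  grid max=3 at (1,3)
Step 3: ant0:(1,4)->W->(1,3) | ant1:(0,3)->S->(1,3)
  grid max=6 at (1,3)
Final grid:
  0 0 0 0 0
  0 0 0 6 0
  0 0 0 0 0
  0 0 0 0 0
Max pheromone 6 at (1,3)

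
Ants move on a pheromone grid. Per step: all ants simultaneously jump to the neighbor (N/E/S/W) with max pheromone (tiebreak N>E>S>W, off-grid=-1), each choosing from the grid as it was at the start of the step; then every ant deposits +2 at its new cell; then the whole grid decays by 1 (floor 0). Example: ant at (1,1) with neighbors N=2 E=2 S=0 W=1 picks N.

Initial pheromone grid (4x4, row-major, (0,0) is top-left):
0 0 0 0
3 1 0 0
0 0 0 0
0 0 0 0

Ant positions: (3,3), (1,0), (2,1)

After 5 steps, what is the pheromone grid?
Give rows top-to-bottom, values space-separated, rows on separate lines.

After step 1: ants at (2,3),(1,1),(1,1)
  0 0 0 0
  2 4 0 0
  0 0 0 1
  0 0 0 0
After step 2: ants at (1,3),(1,0),(1,0)
  0 0 0 0
  5 3 0 1
  0 0 0 0
  0 0 0 0
After step 3: ants at (0,3),(1,1),(1,1)
  0 0 0 1
  4 6 0 0
  0 0 0 0
  0 0 0 0
After step 4: ants at (1,3),(1,0),(1,0)
  0 0 0 0
  7 5 0 1
  0 0 0 0
  0 0 0 0
After step 5: ants at (0,3),(1,1),(1,1)
  0 0 0 1
  6 8 0 0
  0 0 0 0
  0 0 0 0

0 0 0 1
6 8 0 0
0 0 0 0
0 0 0 0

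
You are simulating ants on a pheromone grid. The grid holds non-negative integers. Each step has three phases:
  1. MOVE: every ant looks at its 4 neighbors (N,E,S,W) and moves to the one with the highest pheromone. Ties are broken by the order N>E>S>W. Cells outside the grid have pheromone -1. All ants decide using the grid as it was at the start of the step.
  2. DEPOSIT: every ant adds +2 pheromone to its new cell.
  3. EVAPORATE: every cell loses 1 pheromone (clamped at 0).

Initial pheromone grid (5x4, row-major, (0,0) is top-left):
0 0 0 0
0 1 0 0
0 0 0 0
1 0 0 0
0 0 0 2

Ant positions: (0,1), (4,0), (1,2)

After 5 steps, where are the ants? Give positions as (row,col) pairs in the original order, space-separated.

Step 1: ant0:(0,1)->S->(1,1) | ant1:(4,0)->N->(3,0) | ant2:(1,2)->W->(1,1)
  grid max=4 at (1,1)
Step 2: ant0:(1,1)->N->(0,1) | ant1:(3,0)->N->(2,0) | ant2:(1,1)->N->(0,1)
  grid max=3 at (0,1)
Step 3: ant0:(0,1)->S->(1,1) | ant1:(2,0)->S->(3,0) | ant2:(0,1)->S->(1,1)
  grid max=6 at (1,1)
Step 4: ant0:(1,1)->N->(0,1) | ant1:(3,0)->N->(2,0) | ant2:(1,1)->N->(0,1)
  grid max=5 at (0,1)
Step 5: ant0:(0,1)->S->(1,1) | ant1:(2,0)->S->(3,0) | ant2:(0,1)->S->(1,1)
  grid max=8 at (1,1)

(1,1) (3,0) (1,1)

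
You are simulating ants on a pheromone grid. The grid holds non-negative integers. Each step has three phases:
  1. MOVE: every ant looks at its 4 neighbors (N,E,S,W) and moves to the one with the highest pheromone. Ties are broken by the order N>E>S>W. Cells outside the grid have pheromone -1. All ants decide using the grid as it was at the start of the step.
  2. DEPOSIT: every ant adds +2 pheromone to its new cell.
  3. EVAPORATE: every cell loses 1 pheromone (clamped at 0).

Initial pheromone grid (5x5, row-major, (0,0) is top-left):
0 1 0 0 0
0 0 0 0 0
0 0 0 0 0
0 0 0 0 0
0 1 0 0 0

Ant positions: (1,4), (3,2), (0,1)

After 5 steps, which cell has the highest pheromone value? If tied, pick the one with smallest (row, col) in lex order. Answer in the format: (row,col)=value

Answer: (0,4)=7

Derivation:
Step 1: ant0:(1,4)->N->(0,4) | ant1:(3,2)->N->(2,2) | ant2:(0,1)->E->(0,2)
  grid max=1 at (0,2)
Step 2: ant0:(0,4)->S->(1,4) | ant1:(2,2)->N->(1,2) | ant2:(0,2)->E->(0,3)
  grid max=1 at (0,3)
Step 3: ant0:(1,4)->N->(0,4) | ant1:(1,2)->N->(0,2) | ant2:(0,3)->E->(0,4)
  grid max=3 at (0,4)
Step 4: ant0:(0,4)->S->(1,4) | ant1:(0,2)->E->(0,3) | ant2:(0,4)->S->(1,4)
  grid max=3 at (1,4)
Step 5: ant0:(1,4)->N->(0,4) | ant1:(0,3)->E->(0,4) | ant2:(1,4)->N->(0,4)
  grid max=7 at (0,4)
Final grid:
  0 0 0 0 7
  0 0 0 0 2
  0 0 0 0 0
  0 0 0 0 0
  0 0 0 0 0
Max pheromone 7 at (0,4)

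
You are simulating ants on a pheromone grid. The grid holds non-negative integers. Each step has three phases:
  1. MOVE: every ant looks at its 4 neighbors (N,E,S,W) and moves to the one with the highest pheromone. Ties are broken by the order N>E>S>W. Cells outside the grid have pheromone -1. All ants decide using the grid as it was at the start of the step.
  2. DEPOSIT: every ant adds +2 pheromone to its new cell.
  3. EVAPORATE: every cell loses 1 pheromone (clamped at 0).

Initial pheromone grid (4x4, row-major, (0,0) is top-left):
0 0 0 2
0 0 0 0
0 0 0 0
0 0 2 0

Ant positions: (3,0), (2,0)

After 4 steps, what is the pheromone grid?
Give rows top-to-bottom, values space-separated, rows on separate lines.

After step 1: ants at (2,0),(1,0)
  0 0 0 1
  1 0 0 0
  1 0 0 0
  0 0 1 0
After step 2: ants at (1,0),(2,0)
  0 0 0 0
  2 0 0 0
  2 0 0 0
  0 0 0 0
After step 3: ants at (2,0),(1,0)
  0 0 0 0
  3 0 0 0
  3 0 0 0
  0 0 0 0
After step 4: ants at (1,0),(2,0)
  0 0 0 0
  4 0 0 0
  4 0 0 0
  0 0 0 0

0 0 0 0
4 0 0 0
4 0 0 0
0 0 0 0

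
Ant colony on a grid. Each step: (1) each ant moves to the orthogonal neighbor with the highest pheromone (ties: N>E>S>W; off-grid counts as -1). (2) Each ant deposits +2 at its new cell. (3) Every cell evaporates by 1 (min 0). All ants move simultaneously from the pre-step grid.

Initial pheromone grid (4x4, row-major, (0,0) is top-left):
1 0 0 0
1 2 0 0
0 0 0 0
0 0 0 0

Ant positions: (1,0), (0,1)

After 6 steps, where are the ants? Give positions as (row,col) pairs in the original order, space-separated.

Step 1: ant0:(1,0)->E->(1,1) | ant1:(0,1)->S->(1,1)
  grid max=5 at (1,1)
Step 2: ant0:(1,1)->N->(0,1) | ant1:(1,1)->N->(0,1)
  grid max=4 at (1,1)
Step 3: ant0:(0,1)->S->(1,1) | ant1:(0,1)->S->(1,1)
  grid max=7 at (1,1)
Step 4: ant0:(1,1)->N->(0,1) | ant1:(1,1)->N->(0,1)
  grid max=6 at (1,1)
Step 5: ant0:(0,1)->S->(1,1) | ant1:(0,1)->S->(1,1)
  grid max=9 at (1,1)
Step 6: ant0:(1,1)->N->(0,1) | ant1:(1,1)->N->(0,1)
  grid max=8 at (1,1)

(0,1) (0,1)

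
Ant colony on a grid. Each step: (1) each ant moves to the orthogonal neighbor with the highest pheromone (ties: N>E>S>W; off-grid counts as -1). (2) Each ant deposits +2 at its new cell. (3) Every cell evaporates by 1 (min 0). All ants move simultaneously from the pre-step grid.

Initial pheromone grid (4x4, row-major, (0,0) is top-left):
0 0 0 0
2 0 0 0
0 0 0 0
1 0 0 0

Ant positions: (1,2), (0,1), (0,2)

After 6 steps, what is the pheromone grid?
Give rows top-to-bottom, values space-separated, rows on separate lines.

After step 1: ants at (0,2),(0,2),(0,3)
  0 0 3 1
  1 0 0 0
  0 0 0 0
  0 0 0 0
After step 2: ants at (0,3),(0,3),(0,2)
  0 0 4 4
  0 0 0 0
  0 0 0 0
  0 0 0 0
After step 3: ants at (0,2),(0,2),(0,3)
  0 0 7 5
  0 0 0 0
  0 0 0 0
  0 0 0 0
After step 4: ants at (0,3),(0,3),(0,2)
  0 0 8 8
  0 0 0 0
  0 0 0 0
  0 0 0 0
After step 5: ants at (0,2),(0,2),(0,3)
  0 0 11 9
  0 0 0 0
  0 0 0 0
  0 0 0 0
After step 6: ants at (0,3),(0,3),(0,2)
  0 0 12 12
  0 0 0 0
  0 0 0 0
  0 0 0 0

0 0 12 12
0 0 0 0
0 0 0 0
0 0 0 0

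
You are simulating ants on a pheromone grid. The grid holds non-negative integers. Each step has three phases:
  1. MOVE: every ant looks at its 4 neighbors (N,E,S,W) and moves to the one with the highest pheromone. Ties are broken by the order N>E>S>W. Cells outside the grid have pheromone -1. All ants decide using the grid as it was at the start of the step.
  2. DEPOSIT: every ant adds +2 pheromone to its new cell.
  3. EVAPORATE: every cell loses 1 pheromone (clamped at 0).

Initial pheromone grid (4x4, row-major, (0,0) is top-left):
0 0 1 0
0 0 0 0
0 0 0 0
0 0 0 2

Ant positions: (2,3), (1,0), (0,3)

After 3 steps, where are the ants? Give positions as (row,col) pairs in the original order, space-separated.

Step 1: ant0:(2,3)->S->(3,3) | ant1:(1,0)->N->(0,0) | ant2:(0,3)->W->(0,2)
  grid max=3 at (3,3)
Step 2: ant0:(3,3)->N->(2,3) | ant1:(0,0)->E->(0,1) | ant2:(0,2)->E->(0,3)
  grid max=2 at (3,3)
Step 3: ant0:(2,3)->S->(3,3) | ant1:(0,1)->E->(0,2) | ant2:(0,3)->W->(0,2)
  grid max=4 at (0,2)

(3,3) (0,2) (0,2)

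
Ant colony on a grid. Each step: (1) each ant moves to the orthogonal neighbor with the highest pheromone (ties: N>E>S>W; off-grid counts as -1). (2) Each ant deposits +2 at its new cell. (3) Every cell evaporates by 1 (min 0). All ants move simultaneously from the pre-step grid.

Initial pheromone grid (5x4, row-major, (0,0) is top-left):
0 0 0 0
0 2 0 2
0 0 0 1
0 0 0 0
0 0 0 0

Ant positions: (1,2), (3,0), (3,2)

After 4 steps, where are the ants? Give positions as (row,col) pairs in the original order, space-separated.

Step 1: ant0:(1,2)->E->(1,3) | ant1:(3,0)->N->(2,0) | ant2:(3,2)->N->(2,2)
  grid max=3 at (1,3)
Step 2: ant0:(1,3)->N->(0,3) | ant1:(2,0)->N->(1,0) | ant2:(2,2)->N->(1,2)
  grid max=2 at (1,3)
Step 3: ant0:(0,3)->S->(1,3) | ant1:(1,0)->N->(0,0) | ant2:(1,2)->E->(1,3)
  grid max=5 at (1,3)
Step 4: ant0:(1,3)->N->(0,3) | ant1:(0,0)->E->(0,1) | ant2:(1,3)->N->(0,3)
  grid max=4 at (1,3)

(0,3) (0,1) (0,3)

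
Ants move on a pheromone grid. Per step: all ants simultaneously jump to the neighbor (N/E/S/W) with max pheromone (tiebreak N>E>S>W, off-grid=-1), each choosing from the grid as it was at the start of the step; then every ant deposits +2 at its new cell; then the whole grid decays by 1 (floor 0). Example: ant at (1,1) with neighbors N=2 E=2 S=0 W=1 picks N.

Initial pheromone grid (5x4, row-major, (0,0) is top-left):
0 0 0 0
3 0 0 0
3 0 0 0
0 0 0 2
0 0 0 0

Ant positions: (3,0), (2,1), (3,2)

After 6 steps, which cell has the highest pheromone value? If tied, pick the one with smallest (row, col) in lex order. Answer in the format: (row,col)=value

Step 1: ant0:(3,0)->N->(2,0) | ant1:(2,1)->W->(2,0) | ant2:(3,2)->E->(3,3)
  grid max=6 at (2,0)
Step 2: ant0:(2,0)->N->(1,0) | ant1:(2,0)->N->(1,0) | ant2:(3,3)->N->(2,3)
  grid max=5 at (1,0)
Step 3: ant0:(1,0)->S->(2,0) | ant1:(1,0)->S->(2,0) | ant2:(2,3)->S->(3,3)
  grid max=8 at (2,0)
Step 4: ant0:(2,0)->N->(1,0) | ant1:(2,0)->N->(1,0) | ant2:(3,3)->N->(2,3)
  grid max=7 at (1,0)
Step 5: ant0:(1,0)->S->(2,0) | ant1:(1,0)->S->(2,0) | ant2:(2,3)->S->(3,3)
  grid max=10 at (2,0)
Step 6: ant0:(2,0)->N->(1,0) | ant1:(2,0)->N->(1,0) | ant2:(3,3)->N->(2,3)
  grid max=9 at (1,0)
Final grid:
  0 0 0 0
  9 0 0 0
  9 0 0 1
  0 0 0 2
  0 0 0 0
Max pheromone 9 at (1,0)

Answer: (1,0)=9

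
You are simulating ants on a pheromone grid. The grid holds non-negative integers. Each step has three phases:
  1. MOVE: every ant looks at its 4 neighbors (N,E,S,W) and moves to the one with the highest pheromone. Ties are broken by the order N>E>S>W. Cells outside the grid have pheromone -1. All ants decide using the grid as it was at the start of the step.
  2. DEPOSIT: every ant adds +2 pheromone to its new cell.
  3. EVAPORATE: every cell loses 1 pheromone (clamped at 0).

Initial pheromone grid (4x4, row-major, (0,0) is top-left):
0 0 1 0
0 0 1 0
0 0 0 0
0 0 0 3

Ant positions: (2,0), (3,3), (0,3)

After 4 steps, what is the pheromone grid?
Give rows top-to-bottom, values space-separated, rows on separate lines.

After step 1: ants at (1,0),(2,3),(0,2)
  0 0 2 0
  1 0 0 0
  0 0 0 1
  0 0 0 2
After step 2: ants at (0,0),(3,3),(0,3)
  1 0 1 1
  0 0 0 0
  0 0 0 0
  0 0 0 3
After step 3: ants at (0,1),(2,3),(0,2)
  0 1 2 0
  0 0 0 0
  0 0 0 1
  0 0 0 2
After step 4: ants at (0,2),(3,3),(0,1)
  0 2 3 0
  0 0 0 0
  0 0 0 0
  0 0 0 3

0 2 3 0
0 0 0 0
0 0 0 0
0 0 0 3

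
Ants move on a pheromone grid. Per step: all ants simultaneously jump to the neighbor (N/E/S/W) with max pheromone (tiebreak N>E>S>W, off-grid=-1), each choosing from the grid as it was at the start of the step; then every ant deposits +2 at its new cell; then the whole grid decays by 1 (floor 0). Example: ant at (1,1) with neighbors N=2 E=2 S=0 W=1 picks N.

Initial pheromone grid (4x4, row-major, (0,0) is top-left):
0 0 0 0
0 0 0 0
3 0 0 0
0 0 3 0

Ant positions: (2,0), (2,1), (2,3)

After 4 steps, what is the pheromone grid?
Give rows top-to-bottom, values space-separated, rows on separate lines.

After step 1: ants at (1,0),(2,0),(1,3)
  0 0 0 0
  1 0 0 1
  4 0 0 0
  0 0 2 0
After step 2: ants at (2,0),(1,0),(0,3)
  0 0 0 1
  2 0 0 0
  5 0 0 0
  0 0 1 0
After step 3: ants at (1,0),(2,0),(1,3)
  0 0 0 0
  3 0 0 1
  6 0 0 0
  0 0 0 0
After step 4: ants at (2,0),(1,0),(0,3)
  0 0 0 1
  4 0 0 0
  7 0 0 0
  0 0 0 0

0 0 0 1
4 0 0 0
7 0 0 0
0 0 0 0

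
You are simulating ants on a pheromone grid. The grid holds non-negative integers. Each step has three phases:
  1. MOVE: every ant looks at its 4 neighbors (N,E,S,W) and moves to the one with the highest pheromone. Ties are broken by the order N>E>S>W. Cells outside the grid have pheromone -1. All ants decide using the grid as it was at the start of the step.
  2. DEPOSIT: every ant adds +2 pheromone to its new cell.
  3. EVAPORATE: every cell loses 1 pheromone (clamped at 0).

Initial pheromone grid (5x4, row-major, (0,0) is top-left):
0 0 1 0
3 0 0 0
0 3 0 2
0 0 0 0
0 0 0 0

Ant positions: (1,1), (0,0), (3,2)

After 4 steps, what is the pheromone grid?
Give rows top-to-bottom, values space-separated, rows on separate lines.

After step 1: ants at (2,1),(1,0),(2,2)
  0 0 0 0
  4 0 0 0
  0 4 1 1
  0 0 0 0
  0 0 0 0
After step 2: ants at (2,2),(0,0),(2,1)
  1 0 0 0
  3 0 0 0
  0 5 2 0
  0 0 0 0
  0 0 0 0
After step 3: ants at (2,1),(1,0),(2,2)
  0 0 0 0
  4 0 0 0
  0 6 3 0
  0 0 0 0
  0 0 0 0
After step 4: ants at (2,2),(0,0),(2,1)
  1 0 0 0
  3 0 0 0
  0 7 4 0
  0 0 0 0
  0 0 0 0

1 0 0 0
3 0 0 0
0 7 4 0
0 0 0 0
0 0 0 0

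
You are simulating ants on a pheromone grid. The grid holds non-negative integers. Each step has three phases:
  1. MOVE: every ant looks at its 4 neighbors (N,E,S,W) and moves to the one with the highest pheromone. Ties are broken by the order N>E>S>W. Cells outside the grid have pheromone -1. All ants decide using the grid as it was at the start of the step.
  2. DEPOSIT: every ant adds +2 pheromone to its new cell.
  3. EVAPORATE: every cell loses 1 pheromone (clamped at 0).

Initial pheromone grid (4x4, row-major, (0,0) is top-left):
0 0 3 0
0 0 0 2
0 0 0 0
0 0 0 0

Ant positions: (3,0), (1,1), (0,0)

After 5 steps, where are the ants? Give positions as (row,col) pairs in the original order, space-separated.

Step 1: ant0:(3,0)->N->(2,0) | ant1:(1,1)->N->(0,1) | ant2:(0,0)->E->(0,1)
  grid max=3 at (0,1)
Step 2: ant0:(2,0)->N->(1,0) | ant1:(0,1)->E->(0,2) | ant2:(0,1)->E->(0,2)
  grid max=5 at (0,2)
Step 3: ant0:(1,0)->N->(0,0) | ant1:(0,2)->W->(0,1) | ant2:(0,2)->W->(0,1)
  grid max=5 at (0,1)
Step 4: ant0:(0,0)->E->(0,1) | ant1:(0,1)->E->(0,2) | ant2:(0,1)->E->(0,2)
  grid max=7 at (0,2)
Step 5: ant0:(0,1)->E->(0,2) | ant1:(0,2)->W->(0,1) | ant2:(0,2)->W->(0,1)
  grid max=9 at (0,1)

(0,2) (0,1) (0,1)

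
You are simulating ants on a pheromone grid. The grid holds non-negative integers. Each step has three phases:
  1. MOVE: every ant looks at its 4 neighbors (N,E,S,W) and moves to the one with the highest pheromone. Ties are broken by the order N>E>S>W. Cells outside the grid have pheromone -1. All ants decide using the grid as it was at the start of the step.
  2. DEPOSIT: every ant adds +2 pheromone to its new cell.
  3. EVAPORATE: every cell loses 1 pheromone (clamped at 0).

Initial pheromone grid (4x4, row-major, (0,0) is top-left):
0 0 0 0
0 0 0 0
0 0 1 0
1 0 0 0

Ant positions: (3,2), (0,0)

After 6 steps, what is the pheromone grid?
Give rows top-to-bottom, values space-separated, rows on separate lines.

After step 1: ants at (2,2),(0,1)
  0 1 0 0
  0 0 0 0
  0 0 2 0
  0 0 0 0
After step 2: ants at (1,2),(0,2)
  0 0 1 0
  0 0 1 0
  0 0 1 0
  0 0 0 0
After step 3: ants at (0,2),(1,2)
  0 0 2 0
  0 0 2 0
  0 0 0 0
  0 0 0 0
After step 4: ants at (1,2),(0,2)
  0 0 3 0
  0 0 3 0
  0 0 0 0
  0 0 0 0
After step 5: ants at (0,2),(1,2)
  0 0 4 0
  0 0 4 0
  0 0 0 0
  0 0 0 0
After step 6: ants at (1,2),(0,2)
  0 0 5 0
  0 0 5 0
  0 0 0 0
  0 0 0 0

0 0 5 0
0 0 5 0
0 0 0 0
0 0 0 0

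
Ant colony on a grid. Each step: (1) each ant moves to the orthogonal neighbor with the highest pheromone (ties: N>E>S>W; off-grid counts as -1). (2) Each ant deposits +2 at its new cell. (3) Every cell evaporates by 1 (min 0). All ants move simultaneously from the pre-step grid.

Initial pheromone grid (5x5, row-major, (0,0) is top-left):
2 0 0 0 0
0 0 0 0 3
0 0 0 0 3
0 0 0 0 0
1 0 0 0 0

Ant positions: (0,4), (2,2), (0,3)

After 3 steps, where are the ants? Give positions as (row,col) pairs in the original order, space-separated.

Step 1: ant0:(0,4)->S->(1,4) | ant1:(2,2)->N->(1,2) | ant2:(0,3)->E->(0,4)
  grid max=4 at (1,4)
Step 2: ant0:(1,4)->S->(2,4) | ant1:(1,2)->N->(0,2) | ant2:(0,4)->S->(1,4)
  grid max=5 at (1,4)
Step 3: ant0:(2,4)->N->(1,4) | ant1:(0,2)->E->(0,3) | ant2:(1,4)->S->(2,4)
  grid max=6 at (1,4)

(1,4) (0,3) (2,4)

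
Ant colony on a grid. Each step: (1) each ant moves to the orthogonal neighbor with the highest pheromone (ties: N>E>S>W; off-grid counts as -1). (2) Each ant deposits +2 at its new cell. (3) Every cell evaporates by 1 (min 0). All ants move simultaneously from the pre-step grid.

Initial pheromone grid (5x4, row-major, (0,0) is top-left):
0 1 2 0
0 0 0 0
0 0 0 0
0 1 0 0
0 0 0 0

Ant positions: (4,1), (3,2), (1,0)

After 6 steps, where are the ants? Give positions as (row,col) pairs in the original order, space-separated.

Step 1: ant0:(4,1)->N->(3,1) | ant1:(3,2)->W->(3,1) | ant2:(1,0)->N->(0,0)
  grid max=4 at (3,1)
Step 2: ant0:(3,1)->N->(2,1) | ant1:(3,1)->N->(2,1) | ant2:(0,0)->E->(0,1)
  grid max=3 at (2,1)
Step 3: ant0:(2,1)->S->(3,1) | ant1:(2,1)->S->(3,1) | ant2:(0,1)->E->(0,2)
  grid max=6 at (3,1)
Step 4: ant0:(3,1)->N->(2,1) | ant1:(3,1)->N->(2,1) | ant2:(0,2)->E->(0,3)
  grid max=5 at (2,1)
Step 5: ant0:(2,1)->S->(3,1) | ant1:(2,1)->S->(3,1) | ant2:(0,3)->S->(1,3)
  grid max=8 at (3,1)
Step 6: ant0:(3,1)->N->(2,1) | ant1:(3,1)->N->(2,1) | ant2:(1,3)->N->(0,3)
  grid max=7 at (2,1)

(2,1) (2,1) (0,3)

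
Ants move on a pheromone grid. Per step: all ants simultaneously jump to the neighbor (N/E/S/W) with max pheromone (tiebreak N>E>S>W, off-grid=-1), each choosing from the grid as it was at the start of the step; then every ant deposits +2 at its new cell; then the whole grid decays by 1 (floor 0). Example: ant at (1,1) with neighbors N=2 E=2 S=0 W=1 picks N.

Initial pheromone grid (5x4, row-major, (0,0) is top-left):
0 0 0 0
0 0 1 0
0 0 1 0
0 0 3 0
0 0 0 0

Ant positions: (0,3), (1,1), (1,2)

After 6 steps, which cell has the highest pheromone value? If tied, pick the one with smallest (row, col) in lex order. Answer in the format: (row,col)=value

Answer: (1,2)=13

Derivation:
Step 1: ant0:(0,3)->S->(1,3) | ant1:(1,1)->E->(1,2) | ant2:(1,2)->S->(2,2)
  grid max=2 at (1,2)
Step 2: ant0:(1,3)->W->(1,2) | ant1:(1,2)->S->(2,2) | ant2:(2,2)->N->(1,2)
  grid max=5 at (1,2)
Step 3: ant0:(1,2)->S->(2,2) | ant1:(2,2)->N->(1,2) | ant2:(1,2)->S->(2,2)
  grid max=6 at (1,2)
Step 4: ant0:(2,2)->N->(1,2) | ant1:(1,2)->S->(2,2) | ant2:(2,2)->N->(1,2)
  grid max=9 at (1,2)
Step 5: ant0:(1,2)->S->(2,2) | ant1:(2,2)->N->(1,2) | ant2:(1,2)->S->(2,2)
  grid max=10 at (1,2)
Step 6: ant0:(2,2)->N->(1,2) | ant1:(1,2)->S->(2,2) | ant2:(2,2)->N->(1,2)
  grid max=13 at (1,2)
Final grid:
  0 0 0 0
  0 0 13 0
  0 0 11 0
  0 0 0 0
  0 0 0 0
Max pheromone 13 at (1,2)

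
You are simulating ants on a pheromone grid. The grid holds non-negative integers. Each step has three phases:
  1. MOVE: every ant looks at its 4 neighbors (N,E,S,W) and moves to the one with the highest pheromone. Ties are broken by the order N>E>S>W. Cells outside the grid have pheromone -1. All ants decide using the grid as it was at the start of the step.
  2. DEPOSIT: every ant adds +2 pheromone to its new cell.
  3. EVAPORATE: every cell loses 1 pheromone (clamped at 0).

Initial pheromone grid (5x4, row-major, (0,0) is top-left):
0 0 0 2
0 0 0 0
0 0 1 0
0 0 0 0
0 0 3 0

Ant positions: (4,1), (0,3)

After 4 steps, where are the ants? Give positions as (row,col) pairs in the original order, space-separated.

Step 1: ant0:(4,1)->E->(4,2) | ant1:(0,3)->S->(1,3)
  grid max=4 at (4,2)
Step 2: ant0:(4,2)->N->(3,2) | ant1:(1,3)->N->(0,3)
  grid max=3 at (4,2)
Step 3: ant0:(3,2)->S->(4,2) | ant1:(0,3)->S->(1,3)
  grid max=4 at (4,2)
Step 4: ant0:(4,2)->N->(3,2) | ant1:(1,3)->N->(0,3)
  grid max=3 at (4,2)

(3,2) (0,3)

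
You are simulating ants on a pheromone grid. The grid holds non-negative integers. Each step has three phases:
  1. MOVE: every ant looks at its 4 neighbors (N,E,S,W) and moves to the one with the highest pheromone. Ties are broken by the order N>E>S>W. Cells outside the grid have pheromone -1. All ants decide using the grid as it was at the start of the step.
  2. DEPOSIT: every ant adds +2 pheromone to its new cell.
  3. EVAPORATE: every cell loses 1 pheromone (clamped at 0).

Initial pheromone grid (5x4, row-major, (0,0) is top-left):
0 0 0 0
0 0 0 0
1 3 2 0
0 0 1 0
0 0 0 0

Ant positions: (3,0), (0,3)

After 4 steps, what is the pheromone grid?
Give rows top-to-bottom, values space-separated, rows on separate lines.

After step 1: ants at (2,0),(1,3)
  0 0 0 0
  0 0 0 1
  2 2 1 0
  0 0 0 0
  0 0 0 0
After step 2: ants at (2,1),(0,3)
  0 0 0 1
  0 0 0 0
  1 3 0 0
  0 0 0 0
  0 0 0 0
After step 3: ants at (2,0),(1,3)
  0 0 0 0
  0 0 0 1
  2 2 0 0
  0 0 0 0
  0 0 0 0
After step 4: ants at (2,1),(0,3)
  0 0 0 1
  0 0 0 0
  1 3 0 0
  0 0 0 0
  0 0 0 0

0 0 0 1
0 0 0 0
1 3 0 0
0 0 0 0
0 0 0 0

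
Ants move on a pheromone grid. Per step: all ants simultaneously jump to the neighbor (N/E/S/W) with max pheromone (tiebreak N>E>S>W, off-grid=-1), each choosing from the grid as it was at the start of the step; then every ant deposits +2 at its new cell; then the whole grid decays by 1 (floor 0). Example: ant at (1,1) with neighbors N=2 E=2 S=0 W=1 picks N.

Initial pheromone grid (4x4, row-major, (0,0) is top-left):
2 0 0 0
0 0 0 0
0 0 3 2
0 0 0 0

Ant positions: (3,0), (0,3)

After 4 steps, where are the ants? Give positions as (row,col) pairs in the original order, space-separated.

Step 1: ant0:(3,0)->N->(2,0) | ant1:(0,3)->S->(1,3)
  grid max=2 at (2,2)
Step 2: ant0:(2,0)->N->(1,0) | ant1:(1,3)->S->(2,3)
  grid max=2 at (2,3)
Step 3: ant0:(1,0)->N->(0,0) | ant1:(2,3)->W->(2,2)
  grid max=2 at (2,2)
Step 4: ant0:(0,0)->E->(0,1) | ant1:(2,2)->E->(2,3)
  grid max=2 at (2,3)

(0,1) (2,3)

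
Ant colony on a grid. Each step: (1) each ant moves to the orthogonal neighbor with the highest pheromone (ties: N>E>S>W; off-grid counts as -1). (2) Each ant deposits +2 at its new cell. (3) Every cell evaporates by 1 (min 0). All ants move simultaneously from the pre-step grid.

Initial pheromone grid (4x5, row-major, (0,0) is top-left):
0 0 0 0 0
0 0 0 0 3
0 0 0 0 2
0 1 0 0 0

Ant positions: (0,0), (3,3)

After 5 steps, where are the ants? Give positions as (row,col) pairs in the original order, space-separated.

Step 1: ant0:(0,0)->E->(0,1) | ant1:(3,3)->N->(2,3)
  grid max=2 at (1,4)
Step 2: ant0:(0,1)->E->(0,2) | ant1:(2,3)->E->(2,4)
  grid max=2 at (2,4)
Step 3: ant0:(0,2)->E->(0,3) | ant1:(2,4)->N->(1,4)
  grid max=2 at (1,4)
Step 4: ant0:(0,3)->E->(0,4) | ant1:(1,4)->S->(2,4)
  grid max=2 at (2,4)
Step 5: ant0:(0,4)->S->(1,4) | ant1:(2,4)->N->(1,4)
  grid max=4 at (1,4)

(1,4) (1,4)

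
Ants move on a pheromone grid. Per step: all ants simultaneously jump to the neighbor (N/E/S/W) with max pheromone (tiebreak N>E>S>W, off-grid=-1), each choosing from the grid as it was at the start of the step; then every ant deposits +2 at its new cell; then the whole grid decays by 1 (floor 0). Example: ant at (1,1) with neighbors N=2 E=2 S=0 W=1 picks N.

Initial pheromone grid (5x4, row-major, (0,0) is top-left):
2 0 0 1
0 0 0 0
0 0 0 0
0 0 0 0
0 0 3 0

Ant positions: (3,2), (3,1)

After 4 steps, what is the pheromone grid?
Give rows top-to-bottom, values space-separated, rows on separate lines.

After step 1: ants at (4,2),(2,1)
  1 0 0 0
  0 0 0 0
  0 1 0 0
  0 0 0 0
  0 0 4 0
After step 2: ants at (3,2),(1,1)
  0 0 0 0
  0 1 0 0
  0 0 0 0
  0 0 1 0
  0 0 3 0
After step 3: ants at (4,2),(0,1)
  0 1 0 0
  0 0 0 0
  0 0 0 0
  0 0 0 0
  0 0 4 0
After step 4: ants at (3,2),(0,2)
  0 0 1 0
  0 0 0 0
  0 0 0 0
  0 0 1 0
  0 0 3 0

0 0 1 0
0 0 0 0
0 0 0 0
0 0 1 0
0 0 3 0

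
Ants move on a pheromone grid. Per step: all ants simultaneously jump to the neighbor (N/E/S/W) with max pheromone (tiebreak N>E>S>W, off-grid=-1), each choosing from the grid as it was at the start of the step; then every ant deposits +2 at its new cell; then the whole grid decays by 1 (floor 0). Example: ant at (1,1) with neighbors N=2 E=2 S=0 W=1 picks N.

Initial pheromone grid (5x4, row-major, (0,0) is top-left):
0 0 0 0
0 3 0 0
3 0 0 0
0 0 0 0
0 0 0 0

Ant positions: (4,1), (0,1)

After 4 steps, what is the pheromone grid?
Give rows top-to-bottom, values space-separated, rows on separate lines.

After step 1: ants at (3,1),(1,1)
  0 0 0 0
  0 4 0 0
  2 0 0 0
  0 1 0 0
  0 0 0 0
After step 2: ants at (2,1),(0,1)
  0 1 0 0
  0 3 0 0
  1 1 0 0
  0 0 0 0
  0 0 0 0
After step 3: ants at (1,1),(1,1)
  0 0 0 0
  0 6 0 0
  0 0 0 0
  0 0 0 0
  0 0 0 0
After step 4: ants at (0,1),(0,1)
  0 3 0 0
  0 5 0 0
  0 0 0 0
  0 0 0 0
  0 0 0 0

0 3 0 0
0 5 0 0
0 0 0 0
0 0 0 0
0 0 0 0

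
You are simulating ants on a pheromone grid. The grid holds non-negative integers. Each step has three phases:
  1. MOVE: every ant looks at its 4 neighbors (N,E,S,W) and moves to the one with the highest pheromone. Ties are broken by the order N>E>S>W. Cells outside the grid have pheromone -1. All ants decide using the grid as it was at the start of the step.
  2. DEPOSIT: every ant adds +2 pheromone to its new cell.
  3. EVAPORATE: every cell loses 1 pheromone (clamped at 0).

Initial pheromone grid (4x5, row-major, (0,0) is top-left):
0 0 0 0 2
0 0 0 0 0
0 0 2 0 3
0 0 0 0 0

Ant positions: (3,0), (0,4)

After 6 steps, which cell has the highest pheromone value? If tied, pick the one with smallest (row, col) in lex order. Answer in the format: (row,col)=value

Answer: (2,4)=3

Derivation:
Step 1: ant0:(3,0)->N->(2,0) | ant1:(0,4)->S->(1,4)
  grid max=2 at (2,4)
Step 2: ant0:(2,0)->N->(1,0) | ant1:(1,4)->S->(2,4)
  grid max=3 at (2,4)
Step 3: ant0:(1,0)->N->(0,0) | ant1:(2,4)->N->(1,4)
  grid max=2 at (2,4)
Step 4: ant0:(0,0)->E->(0,1) | ant1:(1,4)->S->(2,4)
  grid max=3 at (2,4)
Step 5: ant0:(0,1)->E->(0,2) | ant1:(2,4)->N->(1,4)
  grid max=2 at (2,4)
Step 6: ant0:(0,2)->E->(0,3) | ant1:(1,4)->S->(2,4)
  grid max=3 at (2,4)
Final grid:
  0 0 0 1 0
  0 0 0 0 0
  0 0 0 0 3
  0 0 0 0 0
Max pheromone 3 at (2,4)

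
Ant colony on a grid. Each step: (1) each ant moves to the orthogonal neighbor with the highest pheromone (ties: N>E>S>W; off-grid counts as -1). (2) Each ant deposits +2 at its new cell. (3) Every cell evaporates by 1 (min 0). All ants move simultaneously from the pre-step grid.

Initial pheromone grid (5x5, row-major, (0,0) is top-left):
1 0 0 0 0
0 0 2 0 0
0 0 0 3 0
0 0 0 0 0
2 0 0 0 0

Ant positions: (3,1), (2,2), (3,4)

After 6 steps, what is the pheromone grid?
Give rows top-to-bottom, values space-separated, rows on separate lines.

After step 1: ants at (2,1),(2,3),(2,4)
  0 0 0 0 0
  0 0 1 0 0
  0 1 0 4 1
  0 0 0 0 0
  1 0 0 0 0
After step 2: ants at (1,1),(2,4),(2,3)
  0 0 0 0 0
  0 1 0 0 0
  0 0 0 5 2
  0 0 0 0 0
  0 0 0 0 0
After step 3: ants at (0,1),(2,3),(2,4)
  0 1 0 0 0
  0 0 0 0 0
  0 0 0 6 3
  0 0 0 0 0
  0 0 0 0 0
After step 4: ants at (0,2),(2,4),(2,3)
  0 0 1 0 0
  0 0 0 0 0
  0 0 0 7 4
  0 0 0 0 0
  0 0 0 0 0
After step 5: ants at (0,3),(2,3),(2,4)
  0 0 0 1 0
  0 0 0 0 0
  0 0 0 8 5
  0 0 0 0 0
  0 0 0 0 0
After step 6: ants at (0,4),(2,4),(2,3)
  0 0 0 0 1
  0 0 0 0 0
  0 0 0 9 6
  0 0 0 0 0
  0 0 0 0 0

0 0 0 0 1
0 0 0 0 0
0 0 0 9 6
0 0 0 0 0
0 0 0 0 0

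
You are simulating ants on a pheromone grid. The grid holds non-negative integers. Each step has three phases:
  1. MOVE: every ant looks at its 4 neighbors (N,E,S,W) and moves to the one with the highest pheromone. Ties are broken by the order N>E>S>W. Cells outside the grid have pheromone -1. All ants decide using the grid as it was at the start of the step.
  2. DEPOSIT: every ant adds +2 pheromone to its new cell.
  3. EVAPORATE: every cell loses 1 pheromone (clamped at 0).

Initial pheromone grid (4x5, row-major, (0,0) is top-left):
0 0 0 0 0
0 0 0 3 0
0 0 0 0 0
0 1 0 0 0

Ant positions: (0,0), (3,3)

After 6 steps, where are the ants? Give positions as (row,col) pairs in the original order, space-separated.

Step 1: ant0:(0,0)->E->(0,1) | ant1:(3,3)->N->(2,3)
  grid max=2 at (1,3)
Step 2: ant0:(0,1)->E->(0,2) | ant1:(2,3)->N->(1,3)
  grid max=3 at (1,3)
Step 3: ant0:(0,2)->E->(0,3) | ant1:(1,3)->N->(0,3)
  grid max=3 at (0,3)
Step 4: ant0:(0,3)->S->(1,3) | ant1:(0,3)->S->(1,3)
  grid max=5 at (1,3)
Step 5: ant0:(1,3)->N->(0,3) | ant1:(1,3)->N->(0,3)
  grid max=5 at (0,3)
Step 6: ant0:(0,3)->S->(1,3) | ant1:(0,3)->S->(1,3)
  grid max=7 at (1,3)

(1,3) (1,3)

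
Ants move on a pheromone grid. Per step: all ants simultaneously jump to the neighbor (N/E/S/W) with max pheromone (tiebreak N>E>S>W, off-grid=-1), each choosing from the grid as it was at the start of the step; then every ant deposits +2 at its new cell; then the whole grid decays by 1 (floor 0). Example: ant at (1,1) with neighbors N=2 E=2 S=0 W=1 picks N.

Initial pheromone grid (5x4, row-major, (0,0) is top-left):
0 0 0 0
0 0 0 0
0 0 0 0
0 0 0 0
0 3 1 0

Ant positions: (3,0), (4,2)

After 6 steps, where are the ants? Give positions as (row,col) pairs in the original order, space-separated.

Step 1: ant0:(3,0)->N->(2,0) | ant1:(4,2)->W->(4,1)
  grid max=4 at (4,1)
Step 2: ant0:(2,0)->N->(1,0) | ant1:(4,1)->N->(3,1)
  grid max=3 at (4,1)
Step 3: ant0:(1,0)->N->(0,0) | ant1:(3,1)->S->(4,1)
  grid max=4 at (4,1)
Step 4: ant0:(0,0)->E->(0,1) | ant1:(4,1)->N->(3,1)
  grid max=3 at (4,1)
Step 5: ant0:(0,1)->E->(0,2) | ant1:(3,1)->S->(4,1)
  grid max=4 at (4,1)
Step 6: ant0:(0,2)->E->(0,3) | ant1:(4,1)->N->(3,1)
  grid max=3 at (4,1)

(0,3) (3,1)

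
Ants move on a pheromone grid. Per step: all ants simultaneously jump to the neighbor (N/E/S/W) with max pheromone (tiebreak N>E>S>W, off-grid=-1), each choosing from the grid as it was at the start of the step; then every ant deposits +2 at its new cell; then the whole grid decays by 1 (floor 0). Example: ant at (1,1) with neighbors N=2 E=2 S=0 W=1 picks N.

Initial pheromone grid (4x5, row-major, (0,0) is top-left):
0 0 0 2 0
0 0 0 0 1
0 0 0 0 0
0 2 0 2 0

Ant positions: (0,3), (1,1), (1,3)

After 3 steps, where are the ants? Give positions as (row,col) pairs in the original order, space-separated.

Step 1: ant0:(0,3)->E->(0,4) | ant1:(1,1)->N->(0,1) | ant2:(1,3)->N->(0,3)
  grid max=3 at (0,3)
Step 2: ant0:(0,4)->W->(0,3) | ant1:(0,1)->E->(0,2) | ant2:(0,3)->E->(0,4)
  grid max=4 at (0,3)
Step 3: ant0:(0,3)->E->(0,4) | ant1:(0,2)->E->(0,3) | ant2:(0,4)->W->(0,3)
  grid max=7 at (0,3)

(0,4) (0,3) (0,3)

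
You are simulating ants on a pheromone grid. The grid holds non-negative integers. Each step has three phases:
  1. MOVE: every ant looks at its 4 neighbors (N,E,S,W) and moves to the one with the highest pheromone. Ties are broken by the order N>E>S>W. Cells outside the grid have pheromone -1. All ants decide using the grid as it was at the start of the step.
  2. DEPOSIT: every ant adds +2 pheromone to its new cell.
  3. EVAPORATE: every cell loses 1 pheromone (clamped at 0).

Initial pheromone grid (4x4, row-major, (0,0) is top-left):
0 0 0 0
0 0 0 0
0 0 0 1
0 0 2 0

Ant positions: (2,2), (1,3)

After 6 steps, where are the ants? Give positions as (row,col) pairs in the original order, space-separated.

Step 1: ant0:(2,2)->S->(3,2) | ant1:(1,3)->S->(2,3)
  grid max=3 at (3,2)
Step 2: ant0:(3,2)->N->(2,2) | ant1:(2,3)->N->(1,3)
  grid max=2 at (3,2)
Step 3: ant0:(2,2)->S->(3,2) | ant1:(1,3)->S->(2,3)
  grid max=3 at (3,2)
Step 4: ant0:(3,2)->N->(2,2) | ant1:(2,3)->N->(1,3)
  grid max=2 at (3,2)
Step 5: ant0:(2,2)->S->(3,2) | ant1:(1,3)->S->(2,3)
  grid max=3 at (3,2)
Step 6: ant0:(3,2)->N->(2,2) | ant1:(2,3)->N->(1,3)
  grid max=2 at (3,2)

(2,2) (1,3)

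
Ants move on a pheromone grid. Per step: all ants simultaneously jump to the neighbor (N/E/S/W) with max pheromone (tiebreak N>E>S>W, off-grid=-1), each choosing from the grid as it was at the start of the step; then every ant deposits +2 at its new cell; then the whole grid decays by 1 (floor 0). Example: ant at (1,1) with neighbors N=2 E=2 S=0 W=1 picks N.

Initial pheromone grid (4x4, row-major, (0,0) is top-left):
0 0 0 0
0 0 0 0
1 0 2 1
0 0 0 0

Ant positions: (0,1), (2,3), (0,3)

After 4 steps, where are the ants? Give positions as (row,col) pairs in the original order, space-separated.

Step 1: ant0:(0,1)->E->(0,2) | ant1:(2,3)->W->(2,2) | ant2:(0,3)->S->(1,3)
  grid max=3 at (2,2)
Step 2: ant0:(0,2)->E->(0,3) | ant1:(2,2)->N->(1,2) | ant2:(1,3)->N->(0,3)
  grid max=3 at (0,3)
Step 3: ant0:(0,3)->S->(1,3) | ant1:(1,2)->S->(2,2) | ant2:(0,3)->S->(1,3)
  grid max=3 at (1,3)
Step 4: ant0:(1,3)->N->(0,3) | ant1:(2,2)->N->(1,2) | ant2:(1,3)->N->(0,3)
  grid max=5 at (0,3)

(0,3) (1,2) (0,3)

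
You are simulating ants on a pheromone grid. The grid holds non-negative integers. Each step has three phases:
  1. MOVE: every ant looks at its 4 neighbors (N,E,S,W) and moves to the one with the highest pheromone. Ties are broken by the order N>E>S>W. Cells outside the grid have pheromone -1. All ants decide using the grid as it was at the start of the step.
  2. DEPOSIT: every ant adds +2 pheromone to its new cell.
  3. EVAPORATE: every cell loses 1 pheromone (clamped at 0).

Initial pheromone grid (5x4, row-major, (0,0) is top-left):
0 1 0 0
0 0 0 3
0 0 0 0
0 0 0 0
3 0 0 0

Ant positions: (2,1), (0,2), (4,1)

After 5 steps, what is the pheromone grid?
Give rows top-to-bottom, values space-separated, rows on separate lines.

After step 1: ants at (1,1),(0,1),(4,0)
  0 2 0 0
  0 1 0 2
  0 0 0 0
  0 0 0 0
  4 0 0 0
After step 2: ants at (0,1),(1,1),(3,0)
  0 3 0 0
  0 2 0 1
  0 0 0 0
  1 0 0 0
  3 0 0 0
After step 3: ants at (1,1),(0,1),(4,0)
  0 4 0 0
  0 3 0 0
  0 0 0 0
  0 0 0 0
  4 0 0 0
After step 4: ants at (0,1),(1,1),(3,0)
  0 5 0 0
  0 4 0 0
  0 0 0 0
  1 0 0 0
  3 0 0 0
After step 5: ants at (1,1),(0,1),(4,0)
  0 6 0 0
  0 5 0 0
  0 0 0 0
  0 0 0 0
  4 0 0 0

0 6 0 0
0 5 0 0
0 0 0 0
0 0 0 0
4 0 0 0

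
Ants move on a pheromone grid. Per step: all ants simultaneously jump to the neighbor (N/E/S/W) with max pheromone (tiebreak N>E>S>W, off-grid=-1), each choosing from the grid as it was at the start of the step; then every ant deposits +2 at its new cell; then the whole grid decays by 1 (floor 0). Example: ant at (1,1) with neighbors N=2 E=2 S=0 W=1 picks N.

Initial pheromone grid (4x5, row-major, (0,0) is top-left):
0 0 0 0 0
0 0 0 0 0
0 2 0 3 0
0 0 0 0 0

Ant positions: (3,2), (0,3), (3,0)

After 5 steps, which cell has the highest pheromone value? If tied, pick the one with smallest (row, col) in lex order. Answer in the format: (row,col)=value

Step 1: ant0:(3,2)->N->(2,2) | ant1:(0,3)->E->(0,4) | ant2:(3,0)->N->(2,0)
  grid max=2 at (2,3)
Step 2: ant0:(2,2)->E->(2,3) | ant1:(0,4)->S->(1,4) | ant2:(2,0)->E->(2,1)
  grid max=3 at (2,3)
Step 3: ant0:(2,3)->N->(1,3) | ant1:(1,4)->N->(0,4) | ant2:(2,1)->N->(1,1)
  grid max=2 at (2,3)
Step 4: ant0:(1,3)->S->(2,3) | ant1:(0,4)->S->(1,4) | ant2:(1,1)->S->(2,1)
  grid max=3 at (2,3)
Step 5: ant0:(2,3)->N->(1,3) | ant1:(1,4)->N->(0,4) | ant2:(2,1)->N->(1,1)
  grid max=2 at (2,3)
Final grid:
  0 0 0 0 1
  0 1 0 1 0
  0 1 0 2 0
  0 0 0 0 0
Max pheromone 2 at (2,3)

Answer: (2,3)=2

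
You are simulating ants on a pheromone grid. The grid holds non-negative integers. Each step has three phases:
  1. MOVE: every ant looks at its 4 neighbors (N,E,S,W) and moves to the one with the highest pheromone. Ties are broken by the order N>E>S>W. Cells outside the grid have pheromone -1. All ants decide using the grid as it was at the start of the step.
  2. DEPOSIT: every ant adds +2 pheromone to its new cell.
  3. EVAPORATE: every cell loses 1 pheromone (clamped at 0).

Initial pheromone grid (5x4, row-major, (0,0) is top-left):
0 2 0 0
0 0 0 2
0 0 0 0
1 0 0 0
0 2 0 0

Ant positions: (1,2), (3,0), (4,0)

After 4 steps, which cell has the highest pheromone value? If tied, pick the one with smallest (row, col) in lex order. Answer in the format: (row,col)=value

Answer: (1,3)=2

Derivation:
Step 1: ant0:(1,2)->E->(1,3) | ant1:(3,0)->N->(2,0) | ant2:(4,0)->E->(4,1)
  grid max=3 at (1,3)
Step 2: ant0:(1,3)->N->(0,3) | ant1:(2,0)->N->(1,0) | ant2:(4,1)->N->(3,1)
  grid max=2 at (1,3)
Step 3: ant0:(0,3)->S->(1,3) | ant1:(1,0)->N->(0,0) | ant2:(3,1)->S->(4,1)
  grid max=3 at (1,3)
Step 4: ant0:(1,3)->N->(0,3) | ant1:(0,0)->E->(0,1) | ant2:(4,1)->N->(3,1)
  grid max=2 at (1,3)
Final grid:
  0 1 0 1
  0 0 0 2
  0 0 0 0
  0 1 0 0
  0 2 0 0
Max pheromone 2 at (1,3)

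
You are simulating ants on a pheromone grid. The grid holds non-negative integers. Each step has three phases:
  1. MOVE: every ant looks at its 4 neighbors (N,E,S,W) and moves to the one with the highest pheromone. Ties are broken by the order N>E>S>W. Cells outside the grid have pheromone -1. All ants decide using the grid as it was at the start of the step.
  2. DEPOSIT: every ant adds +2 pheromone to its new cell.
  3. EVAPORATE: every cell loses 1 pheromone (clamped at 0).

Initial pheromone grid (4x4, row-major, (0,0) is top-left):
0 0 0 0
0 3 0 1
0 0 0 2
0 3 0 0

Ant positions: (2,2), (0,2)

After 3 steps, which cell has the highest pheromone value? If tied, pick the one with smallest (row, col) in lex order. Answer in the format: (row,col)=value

Step 1: ant0:(2,2)->E->(2,3) | ant1:(0,2)->E->(0,3)
  grid max=3 at (2,3)
Step 2: ant0:(2,3)->N->(1,3) | ant1:(0,3)->S->(1,3)
  grid max=3 at (1,3)
Step 3: ant0:(1,3)->S->(2,3) | ant1:(1,3)->S->(2,3)
  grid max=5 at (2,3)
Final grid:
  0 0 0 0
  0 0 0 2
  0 0 0 5
  0 0 0 0
Max pheromone 5 at (2,3)

Answer: (2,3)=5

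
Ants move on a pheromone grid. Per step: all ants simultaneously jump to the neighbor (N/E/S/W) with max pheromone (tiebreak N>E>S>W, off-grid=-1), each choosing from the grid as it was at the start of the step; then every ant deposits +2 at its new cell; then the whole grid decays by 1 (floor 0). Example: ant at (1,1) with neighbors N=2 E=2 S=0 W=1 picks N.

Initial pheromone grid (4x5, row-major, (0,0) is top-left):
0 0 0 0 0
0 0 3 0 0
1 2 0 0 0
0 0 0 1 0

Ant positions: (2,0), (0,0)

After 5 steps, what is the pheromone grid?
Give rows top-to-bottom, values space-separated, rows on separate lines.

After step 1: ants at (2,1),(0,1)
  0 1 0 0 0
  0 0 2 0 0
  0 3 0 0 0
  0 0 0 0 0
After step 2: ants at (1,1),(0,2)
  0 0 1 0 0
  0 1 1 0 0
  0 2 0 0 0
  0 0 0 0 0
After step 3: ants at (2,1),(1,2)
  0 0 0 0 0
  0 0 2 0 0
  0 3 0 0 0
  0 0 0 0 0
After step 4: ants at (1,1),(0,2)
  0 0 1 0 0
  0 1 1 0 0
  0 2 0 0 0
  0 0 0 0 0
After step 5: ants at (2,1),(1,2)
  0 0 0 0 0
  0 0 2 0 0
  0 3 0 0 0
  0 0 0 0 0

0 0 0 0 0
0 0 2 0 0
0 3 0 0 0
0 0 0 0 0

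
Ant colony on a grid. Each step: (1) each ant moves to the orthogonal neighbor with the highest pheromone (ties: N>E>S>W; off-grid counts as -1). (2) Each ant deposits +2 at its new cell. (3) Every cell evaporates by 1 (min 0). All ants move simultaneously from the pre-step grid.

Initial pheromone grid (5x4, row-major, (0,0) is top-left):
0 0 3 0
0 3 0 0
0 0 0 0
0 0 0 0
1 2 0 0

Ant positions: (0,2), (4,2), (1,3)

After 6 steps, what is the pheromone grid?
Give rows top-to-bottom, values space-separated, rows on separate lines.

After step 1: ants at (0,3),(4,1),(0,3)
  0 0 2 3
  0 2 0 0
  0 0 0 0
  0 0 0 0
  0 3 0 0
After step 2: ants at (0,2),(3,1),(0,2)
  0 0 5 2
  0 1 0 0
  0 0 0 0
  0 1 0 0
  0 2 0 0
After step 3: ants at (0,3),(4,1),(0,3)
  0 0 4 5
  0 0 0 0
  0 0 0 0
  0 0 0 0
  0 3 0 0
After step 4: ants at (0,2),(3,1),(0,2)
  0 0 7 4
  0 0 0 0
  0 0 0 0
  0 1 0 0
  0 2 0 0
After step 5: ants at (0,3),(4,1),(0,3)
  0 0 6 7
  0 0 0 0
  0 0 0 0
  0 0 0 0
  0 3 0 0
After step 6: ants at (0,2),(3,1),(0,2)
  0 0 9 6
  0 0 0 0
  0 0 0 0
  0 1 0 0
  0 2 0 0

0 0 9 6
0 0 0 0
0 0 0 0
0 1 0 0
0 2 0 0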